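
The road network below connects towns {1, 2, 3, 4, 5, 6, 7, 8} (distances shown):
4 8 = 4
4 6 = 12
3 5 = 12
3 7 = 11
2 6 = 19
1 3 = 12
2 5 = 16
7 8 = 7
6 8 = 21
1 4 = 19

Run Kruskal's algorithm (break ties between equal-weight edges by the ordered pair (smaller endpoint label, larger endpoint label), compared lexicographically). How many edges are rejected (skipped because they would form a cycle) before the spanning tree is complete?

Kruskal's algorithm — process edges by increasing weight (ties by edge label):
4 8 (4): add — endpoints in different components.
7 8 (7): add — endpoints in different components.
3 7 (11): add — endpoints in different components.
1 3 (12): add — endpoints in different components.
3 5 (12): add — endpoints in different components.
4 6 (12): add — endpoints in different components.
2 5 (16): add — endpoints in different components.
Edges rejected before the tree was complete: 0.

0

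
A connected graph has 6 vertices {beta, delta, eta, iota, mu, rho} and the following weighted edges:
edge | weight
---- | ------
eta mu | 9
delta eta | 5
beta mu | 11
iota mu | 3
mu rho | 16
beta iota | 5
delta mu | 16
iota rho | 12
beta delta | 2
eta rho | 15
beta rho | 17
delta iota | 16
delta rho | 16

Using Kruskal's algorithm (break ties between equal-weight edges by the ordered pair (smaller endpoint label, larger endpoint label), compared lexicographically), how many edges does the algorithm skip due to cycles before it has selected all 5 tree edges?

2

Sort edges by weight, then run Kruskal:
beta delta (2): add — endpoints in different components.
iota mu (3): add — endpoints in different components.
beta iota (5): add — endpoints in different components.
delta eta (5): add — endpoints in different components.
eta mu (9): skip — mu and eta already connected.
beta mu (11): skip — beta and mu already connected.
iota rho (12): add — endpoints in different components.
Edges rejected before the tree was complete: 2.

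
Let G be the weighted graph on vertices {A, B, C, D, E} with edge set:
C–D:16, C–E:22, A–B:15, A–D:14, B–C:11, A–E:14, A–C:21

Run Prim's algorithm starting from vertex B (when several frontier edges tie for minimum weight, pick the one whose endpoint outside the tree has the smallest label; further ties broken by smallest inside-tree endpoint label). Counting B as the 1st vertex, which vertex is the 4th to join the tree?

D

Grow the tree from B using Prim:
Step 1: frontier [B–C 11, A–B 15] → take B–C (11); add C.
Step 2: frontier [A–B 15, C–D 16, A–C 21, C–E 22] → take A–B (15); add A.
Step 3: frontier [A–D 14, A–E 14, C–D 16, C–E 22] → take A–D (14); add D.
Step 4: frontier [A–E 14, C–E 22] → take A–E (14); add E.
Vertex order: B, C, A, D, E. The 4th vertex is D.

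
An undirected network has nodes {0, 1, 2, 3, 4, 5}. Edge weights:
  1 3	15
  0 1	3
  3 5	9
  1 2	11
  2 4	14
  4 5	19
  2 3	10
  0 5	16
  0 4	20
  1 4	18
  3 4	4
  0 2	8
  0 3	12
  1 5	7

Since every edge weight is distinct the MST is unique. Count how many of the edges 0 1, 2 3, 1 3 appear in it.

Sort edges by weight, then run Kruskal:
0 1 (3): add. Components now {0,1} {2} {3} {4} {5}
3 4 (4): add. Components now {0,1} {2} {3,4} {5}
1 5 (7): add. Components now {0,1,5} {2} {3,4}
0 2 (8): add. Components now {0,1,2,5} {3,4}
3 5 (9): add. Components now {0,1,2,3,4,5}
MST edge set: {0 1, 3 4, 1 5, 0 2, 3 5}.
Of the listed edges, {0 1} are in the MST → 1.

1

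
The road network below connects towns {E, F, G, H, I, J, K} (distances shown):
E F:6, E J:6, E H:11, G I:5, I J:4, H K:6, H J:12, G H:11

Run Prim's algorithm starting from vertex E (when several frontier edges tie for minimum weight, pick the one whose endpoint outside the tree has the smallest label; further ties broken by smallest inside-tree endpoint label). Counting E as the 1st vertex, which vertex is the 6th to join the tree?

H

Prim's algorithm from E:
Step 1: frontier [E F 6, E J 6, E H 11] → take E F (6); add F.
Step 2: frontier [E J 6, E H 11] → take E J (6); add J.
Step 3: frontier [E H 11, I J 4, H J 12] → take I J (4); add I.
Step 4: frontier [E H 11, G I 5, H J 12] → take G I (5); add G.
Step 5: frontier [E H 11, G H 11, H J 12] → take E H (11); add H.
Step 6: frontier [H K 6] → take H K (6); add K.
Vertex order: E, F, J, I, G, H, K. The 6th vertex is H.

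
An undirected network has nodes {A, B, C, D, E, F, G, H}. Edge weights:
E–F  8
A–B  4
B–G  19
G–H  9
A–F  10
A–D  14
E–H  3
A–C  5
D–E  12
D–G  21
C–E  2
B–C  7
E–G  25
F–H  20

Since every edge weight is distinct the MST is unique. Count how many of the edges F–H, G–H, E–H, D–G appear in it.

Kruskal: consider edges lightest-first.
C–E (2): add — endpoints in different components.
E–H (3): add — endpoints in different components.
A–B (4): add — endpoints in different components.
A–C (5): add — endpoints in different components.
B–C (7): skip — B and C already connected.
E–F (8): add — endpoints in different components.
G–H (9): add — endpoints in different components.
A–F (10): skip — A and F already connected.
D–E (12): add — endpoints in different components.
MST edge set: {C–E, E–H, A–B, A–C, E–F, G–H, D–E}.
Of the listed edges, {G–H, E–H} are in the MST → 2.

2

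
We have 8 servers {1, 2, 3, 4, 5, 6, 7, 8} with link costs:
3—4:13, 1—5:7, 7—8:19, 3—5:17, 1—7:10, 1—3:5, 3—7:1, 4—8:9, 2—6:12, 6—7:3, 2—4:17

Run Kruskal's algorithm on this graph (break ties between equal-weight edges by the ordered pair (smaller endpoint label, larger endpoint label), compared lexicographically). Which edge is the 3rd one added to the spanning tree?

Kruskal: consider edges lightest-first.
3—7 (1): add — endpoints in different components.
6—7 (3): add — endpoints in different components.
1—3 (5): add — endpoints in different components.
1—5 (7): add — endpoints in different components.
4—8 (9): add — endpoints in different components.
1—7 (10): skip — 1 and 7 already connected.
2—6 (12): add — endpoints in different components.
3—4 (13): add — endpoints in different components.
The 3rd edge added is 1—3.

1-3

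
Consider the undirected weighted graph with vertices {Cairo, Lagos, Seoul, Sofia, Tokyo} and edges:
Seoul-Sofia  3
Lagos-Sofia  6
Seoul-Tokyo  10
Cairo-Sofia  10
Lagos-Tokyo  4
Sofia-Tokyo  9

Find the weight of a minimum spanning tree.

Grow the tree from Sofia using Prim:
Step 1: cheapest edge leaving the tree is Seoul-Sofia (3); add Seoul.
Step 2: cheapest edge leaving the tree is Lagos-Sofia (6); add Lagos.
Step 3: cheapest edge leaving the tree is Lagos-Tokyo (4); add Tokyo.
Step 4: cheapest edge leaving the tree is Cairo-Sofia (10); add Cairo.
MST edges: Seoul-Sofia, Lagos-Sofia, Lagos-Tokyo, Cairo-Sofia; total weight 3+6+4+10 = 23.

23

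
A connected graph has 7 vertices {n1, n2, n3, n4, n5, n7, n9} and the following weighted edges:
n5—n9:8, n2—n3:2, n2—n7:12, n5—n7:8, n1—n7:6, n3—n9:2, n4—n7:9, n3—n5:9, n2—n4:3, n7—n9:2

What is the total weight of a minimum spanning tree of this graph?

Kruskal's algorithm — process edges by increasing weight (ties by edge label):
n2—n3 (2): add. Components now {n7} {n1} {n9} {n2,n3} {n4} {n5}
n3—n9 (2): add. Components now {n7} {n1} {n2,n3,n9} {n4} {n5}
n7—n9 (2): add. Components now {n2,n3,n7,n9} {n1} {n4} {n5}
n2—n4 (3): add. Components now {n2,n3,n4,n7,n9} {n1} {n5}
n1—n7 (6): add. Components now {n1,n2,n3,n4,n7,n9} {n5}
n5—n7 (8): add. Components now {n1,n2,n3,n4,n5,n7,n9}
MST edges: n2—n3, n3—n9, n7—n9, n2—n4, n1—n7, n5—n7; total weight 2+2+2+3+6+8 = 23.

23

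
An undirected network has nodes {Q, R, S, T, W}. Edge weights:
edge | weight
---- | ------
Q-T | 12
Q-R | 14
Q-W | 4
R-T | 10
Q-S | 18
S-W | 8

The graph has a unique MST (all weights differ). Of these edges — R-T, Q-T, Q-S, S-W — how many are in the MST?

3

Kruskal's algorithm — process edges by increasing weight (ties by edge label):
Q-W (4): add. Components now {Q,W} {T} {S} {R}
S-W (8): add. Components now {Q,S,W} {T} {R}
R-T (10): add. Components now {Q,S,W} {R,T}
Q-T (12): add. Components now {Q,R,S,T,W}
MST edge set: {Q-W, S-W, R-T, Q-T}.
Of the listed edges, {R-T, Q-T, S-W} are in the MST → 3.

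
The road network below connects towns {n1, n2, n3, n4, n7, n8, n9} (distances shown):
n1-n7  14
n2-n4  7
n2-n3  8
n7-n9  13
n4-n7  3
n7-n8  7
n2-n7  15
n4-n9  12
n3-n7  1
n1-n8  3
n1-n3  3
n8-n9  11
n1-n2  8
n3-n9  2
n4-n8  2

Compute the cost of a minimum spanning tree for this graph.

18

Prim's algorithm from n9:
Step 1: cheapest edge leaving the tree is n3-n9 (2); add n3.
Step 2: cheapest edge leaving the tree is n3-n7 (1); add n7.
Step 3: cheapest edge leaving the tree is n1-n3 (3); add n1.
Step 4: cheapest edge leaving the tree is n4-n7 (3); add n4.
Step 5: cheapest edge leaving the tree is n4-n8 (2); add n8.
Step 6: cheapest edge leaving the tree is n2-n4 (7); add n2.
MST edges: n3-n9, n3-n7, n1-n3, n4-n7, n4-n8, n2-n4; total weight 2+1+3+3+2+7 = 18.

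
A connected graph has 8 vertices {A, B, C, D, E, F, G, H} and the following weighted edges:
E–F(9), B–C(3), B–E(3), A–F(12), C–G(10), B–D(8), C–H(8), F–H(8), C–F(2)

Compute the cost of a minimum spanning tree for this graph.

46

Grow the tree from A using Prim:
Step 1: frontier [A–F 12] → take A–F (12); add F.
Step 2: frontier [C–F 2, F–H 8, E–F 9] → take C–F (2); add C.
Step 3: frontier [B–C 3, C–H 8, C–G 10, F–H 8, E–F 9] → take B–C (3); add B.
Step 4: frontier [B–E 3, B–D 8, C–H 8, C–G 10, F–H 8, E–F 9] → take B–E (3); add E.
Step 5: frontier [B–D 8, C–H 8, C–G 10, F–H 8] → take B–D (8); add D.
Step 6: frontier [C–H 8, C–G 10, F–H 8] → take C–H (8); add H.
Step 7: frontier [C–G 10] → take C–G (10); add G.
MST edges: A–F, C–F, B–C, B–E, B–D, C–H, C–G; total weight 12+2+3+3+8+8+10 = 46.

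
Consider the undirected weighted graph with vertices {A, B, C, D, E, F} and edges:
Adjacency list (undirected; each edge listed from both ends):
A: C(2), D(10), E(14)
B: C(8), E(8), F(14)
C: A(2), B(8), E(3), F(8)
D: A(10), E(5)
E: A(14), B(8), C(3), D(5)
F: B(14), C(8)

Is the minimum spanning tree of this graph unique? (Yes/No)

No

Kruskal's algorithm — process edges by increasing weight (ties by edge label):
A–C (2): add. Components now {A,C} {B} {D} {E} {F}
C–E (3): add. Components now {A,C,E} {B} {D} {F}
D–E (5): add. Components now {A,C,D,E} {B} {F}
B–C (8): add. Components now {A,B,C,D,E} {F}
B–E (8): skip — B and E already connected.
C–F (8): add. Components now {A,B,C,D,E,F}
Non-tree edge B–E has weight 8, equal to the heaviest edge on its tree cycle — swapping gives another MST of the same weight. Not unique.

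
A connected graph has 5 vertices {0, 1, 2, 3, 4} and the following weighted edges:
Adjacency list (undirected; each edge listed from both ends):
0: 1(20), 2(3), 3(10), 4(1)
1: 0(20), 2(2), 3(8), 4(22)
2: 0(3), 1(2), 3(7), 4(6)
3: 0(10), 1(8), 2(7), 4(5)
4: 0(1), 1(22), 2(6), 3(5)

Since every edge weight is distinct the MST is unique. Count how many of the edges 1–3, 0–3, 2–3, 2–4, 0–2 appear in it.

Kruskal's algorithm — process edges by increasing weight (ties by edge label):
0–4 (1): add. Components now {0,4} {1} {2} {3}
1–2 (2): add. Components now {0,4} {1,2} {3}
0–2 (3): add. Components now {0,1,2,4} {3}
3–4 (5): add. Components now {0,1,2,3,4}
MST edge set: {0–4, 1–2, 0–2, 3–4}.
Of the listed edges, {0–2} are in the MST → 1.

1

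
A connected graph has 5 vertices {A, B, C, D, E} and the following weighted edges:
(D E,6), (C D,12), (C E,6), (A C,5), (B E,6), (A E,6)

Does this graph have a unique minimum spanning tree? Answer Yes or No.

No

Sort edges by weight, then run Kruskal:
A C (5): add — endpoints in different components.
A E (6): add — endpoints in different components.
B E (6): add — endpoints in different components.
C E (6): skip — C and E already connected.
D E (6): add — endpoints in different components.
Non-tree edge C E has weight 6, equal to the heaviest edge on its tree cycle — swapping gives another MST of the same weight. Not unique.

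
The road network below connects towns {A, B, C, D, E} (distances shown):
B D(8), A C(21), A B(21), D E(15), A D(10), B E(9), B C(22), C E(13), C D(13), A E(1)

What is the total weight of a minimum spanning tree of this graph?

Sort edges by weight, then run Kruskal:
A E (1): add — endpoints in different components.
B D (8): add — endpoints in different components.
B E (9): add — endpoints in different components.
A D (10): skip — A and D already connected.
C D (13): add — endpoints in different components.
MST edges: A E, B D, B E, C D; total weight 1+8+9+13 = 31.

31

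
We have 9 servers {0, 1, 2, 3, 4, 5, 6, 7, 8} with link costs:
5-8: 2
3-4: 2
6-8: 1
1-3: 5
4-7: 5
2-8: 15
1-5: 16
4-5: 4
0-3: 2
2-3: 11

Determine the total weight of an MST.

32

Prim's algorithm from 3:
Step 1: cheapest edge leaving the tree is 0-3 (2); add 0.
Step 2: cheapest edge leaving the tree is 3-4 (2); add 4.
Step 3: cheapest edge leaving the tree is 4-5 (4); add 5.
Step 4: cheapest edge leaving the tree is 5-8 (2); add 8.
Step 5: cheapest edge leaving the tree is 6-8 (1); add 6.
Step 6: cheapest edge leaving the tree is 1-3 (5); add 1.
Step 7: cheapest edge leaving the tree is 4-7 (5); add 7.
Step 8: cheapest edge leaving the tree is 2-3 (11); add 2.
MST edges: 0-3, 3-4, 4-5, 5-8, 6-8, 1-3, 4-7, 2-3; total weight 2+2+4+2+1+5+5+11 = 32.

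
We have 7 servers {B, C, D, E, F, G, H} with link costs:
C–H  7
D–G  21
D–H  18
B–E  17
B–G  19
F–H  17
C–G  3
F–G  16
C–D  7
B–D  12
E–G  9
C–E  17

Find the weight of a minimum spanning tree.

54

Prim, starting at C.
Step 1: frontier [C–G 3, C–D 7, C–H 7, C–E 17] → take C–G (3); add G.
Step 2: frontier [C–D 7, C–H 7, C–E 17, E–G 9, F–G 16, B–G 19, D–G 21] → take C–D (7); add D.
Step 3: frontier [C–H 7, C–E 17, B–D 12, D–H 18, E–G 9, F–G 16, B–G 19] → take C–H (7); add H.
Step 4: frontier [C–E 17, B–D 12, E–G 9, F–G 16, B–G 19, F–H 17] → take E–G (9); add E.
Step 5: frontier [B–D 12, B–E 17, F–G 16, B–G 19, F–H 17] → take B–D (12); add B.
Step 6: frontier [F–G 16, F–H 17] → take F–G (16); add F.
MST edges: C–G, C–D, C–H, E–G, B–D, F–G; total weight 3+7+7+9+12+16 = 54.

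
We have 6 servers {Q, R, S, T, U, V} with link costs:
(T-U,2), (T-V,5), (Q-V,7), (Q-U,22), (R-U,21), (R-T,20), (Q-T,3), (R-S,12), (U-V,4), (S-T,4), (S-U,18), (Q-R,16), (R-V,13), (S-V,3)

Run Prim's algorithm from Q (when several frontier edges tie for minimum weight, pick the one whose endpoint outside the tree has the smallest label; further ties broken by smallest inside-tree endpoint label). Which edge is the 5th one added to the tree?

Grow the tree from Q using Prim:
Step 1: cheapest edge leaving the tree is Q-T (3); add T.
Step 2: cheapest edge leaving the tree is T-U (2); add U.
Step 3: cheapest edge leaving the tree is S-T (4); add S.
Step 4: cheapest edge leaving the tree is S-V (3); add V.
Step 5: cheapest edge leaving the tree is R-S (12); add R.
The 5th edge added is R-S.

R-S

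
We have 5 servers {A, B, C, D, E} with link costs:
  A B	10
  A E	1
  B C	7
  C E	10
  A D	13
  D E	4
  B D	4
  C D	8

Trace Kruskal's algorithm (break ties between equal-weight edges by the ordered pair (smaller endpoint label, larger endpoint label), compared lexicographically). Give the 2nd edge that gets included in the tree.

Kruskal's algorithm — process edges by increasing weight (ties by edge label):
A E (1): add. Components now {A,E} {B} {C} {D}
B D (4): add. Components now {A,E} {B,D} {C}
D E (4): add. Components now {A,B,D,E} {C}
B C (7): add. Components now {A,B,C,D,E}
The 2nd edge added is B D.

B-D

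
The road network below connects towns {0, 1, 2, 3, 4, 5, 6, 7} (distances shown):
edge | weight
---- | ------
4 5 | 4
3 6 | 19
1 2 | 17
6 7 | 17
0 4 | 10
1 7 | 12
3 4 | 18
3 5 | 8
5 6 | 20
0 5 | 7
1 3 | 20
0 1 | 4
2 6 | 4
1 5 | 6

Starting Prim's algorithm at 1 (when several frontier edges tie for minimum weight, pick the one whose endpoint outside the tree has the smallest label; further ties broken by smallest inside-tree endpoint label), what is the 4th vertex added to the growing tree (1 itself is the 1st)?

4

Prim's algorithm from 1:
Step 1: frontier [0 1 4, 1 5 6, 1 7 12, 1 2 17, 1 3 20] → take 0 1 (4); add 0.
Step 2: frontier [0 5 7, 0 4 10, 1 5 6, 1 7 12, 1 2 17, 1 3 20] → take 1 5 (6); add 5.
Step 3: frontier [0 4 10, 1 7 12, 1 2 17, 1 3 20, 4 5 4, 3 5 8, 5 6 20] → take 4 5 (4); add 4.
Step 4: frontier [1 7 12, 1 2 17, 1 3 20, 3 4 18, 3 5 8, 5 6 20] → take 3 5 (8); add 3.
Step 5: frontier [1 7 12, 1 2 17, 3 6 19, 5 6 20] → take 1 7 (12); add 7.
Step 6: frontier [1 2 17, 3 6 19, 5 6 20, 6 7 17] → take 1 2 (17); add 2.
Step 7: frontier [2 6 4, 3 6 19, 5 6 20, 6 7 17] → take 2 6 (4); add 6.
Vertex order: 1, 0, 5, 4, 3, 7, 2, 6. The 4th vertex is 4.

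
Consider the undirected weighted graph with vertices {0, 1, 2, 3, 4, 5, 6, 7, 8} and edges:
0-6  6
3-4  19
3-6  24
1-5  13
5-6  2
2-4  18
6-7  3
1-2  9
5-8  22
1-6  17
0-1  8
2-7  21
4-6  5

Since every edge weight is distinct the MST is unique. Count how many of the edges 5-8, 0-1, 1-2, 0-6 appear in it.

4

Kruskal's algorithm — process edges by increasing weight (ties by edge label):
5-6 (2): add — endpoints in different components.
6-7 (3): add — endpoints in different components.
4-6 (5): add — endpoints in different components.
0-6 (6): add — endpoints in different components.
0-1 (8): add — endpoints in different components.
1-2 (9): add — endpoints in different components.
1-5 (13): skip — 1 and 5 already connected.
1-6 (17): skip — 1 and 6 already connected.
2-4 (18): skip — 2 and 4 already connected.
3-4 (19): add — endpoints in different components.
2-7 (21): skip — 2 and 7 already connected.
5-8 (22): add — endpoints in different components.
MST edge set: {5-6, 6-7, 4-6, 0-6, 0-1, 1-2, 3-4, 5-8}.
Of the listed edges, {5-8, 0-1, 1-2, 0-6} are in the MST → 4.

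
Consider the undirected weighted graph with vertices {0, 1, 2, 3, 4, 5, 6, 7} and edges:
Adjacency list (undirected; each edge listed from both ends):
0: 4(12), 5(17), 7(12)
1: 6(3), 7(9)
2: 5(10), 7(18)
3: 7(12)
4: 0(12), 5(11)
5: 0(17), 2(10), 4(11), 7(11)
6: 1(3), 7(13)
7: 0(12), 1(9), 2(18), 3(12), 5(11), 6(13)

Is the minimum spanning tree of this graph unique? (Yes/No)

No

Kruskal: consider edges lightest-first.
1—6 (3): add — endpoints in different components.
1—7 (9): add — endpoints in different components.
2—5 (10): add — endpoints in different components.
4—5 (11): add — endpoints in different components.
5—7 (11): add — endpoints in different components.
0—4 (12): add — endpoints in different components.
0—7 (12): skip — 0 and 7 already connected.
3—7 (12): add — endpoints in different components.
Non-tree edge 0—7 has weight 12, equal to the heaviest edge on its tree cycle — swapping gives another MST of the same weight. Not unique.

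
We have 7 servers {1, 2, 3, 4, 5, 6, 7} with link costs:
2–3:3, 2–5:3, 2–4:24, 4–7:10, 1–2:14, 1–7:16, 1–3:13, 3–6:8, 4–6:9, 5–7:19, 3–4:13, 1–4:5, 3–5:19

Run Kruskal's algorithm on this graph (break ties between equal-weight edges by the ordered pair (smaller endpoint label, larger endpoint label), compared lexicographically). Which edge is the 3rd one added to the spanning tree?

1-4

Kruskal's algorithm — process edges by increasing weight (ties by edge label):
2–3 (3): add. Components now {1} {2,3} {4} {5} {6} {7}
2–5 (3): add. Components now {1} {2,3,5} {4} {6} {7}
1–4 (5): add. Components now {1,4} {2,3,5} {6} {7}
3–6 (8): add. Components now {1,4} {2,3,5,6} {7}
4–6 (9): add. Components now {1,2,3,4,5,6} {7}
4–7 (10): add. Components now {1,2,3,4,5,6,7}
The 3rd edge added is 1–4.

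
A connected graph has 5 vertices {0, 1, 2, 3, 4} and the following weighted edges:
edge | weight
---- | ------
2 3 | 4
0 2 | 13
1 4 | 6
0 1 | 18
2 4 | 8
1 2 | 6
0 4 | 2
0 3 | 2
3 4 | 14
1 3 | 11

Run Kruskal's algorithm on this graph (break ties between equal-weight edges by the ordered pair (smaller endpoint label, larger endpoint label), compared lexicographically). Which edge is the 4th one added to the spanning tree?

Kruskal's algorithm — process edges by increasing weight (ties by edge label):
0 3 (2): add. Components now {0,3} {1} {2} {4}
0 4 (2): add. Components now {0,3,4} {1} {2}
2 3 (4): add. Components now {0,2,3,4} {1}
1 2 (6): add. Components now {0,1,2,3,4}
The 4th edge added is 1 2.

1-2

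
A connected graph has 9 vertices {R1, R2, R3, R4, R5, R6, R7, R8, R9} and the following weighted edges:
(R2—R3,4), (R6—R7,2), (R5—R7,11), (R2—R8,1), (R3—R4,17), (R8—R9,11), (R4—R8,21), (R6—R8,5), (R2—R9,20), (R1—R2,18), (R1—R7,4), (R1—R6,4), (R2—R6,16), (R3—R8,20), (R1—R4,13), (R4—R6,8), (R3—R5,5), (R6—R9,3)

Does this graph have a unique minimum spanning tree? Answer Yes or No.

No

Sort edges by weight, then run Kruskal:
R2—R8 (1): add — endpoints in different components.
R6—R7 (2): add — endpoints in different components.
R6—R9 (3): add — endpoints in different components.
R1—R6 (4): add — endpoints in different components.
R1—R7 (4): skip — R7 and R1 already connected.
R2—R3 (4): add — endpoints in different components.
R3—R5 (5): add — endpoints in different components.
R6—R8 (5): add — endpoints in different components.
R4—R6 (8): add — endpoints in different components.
Non-tree edge R1—R7 has weight 4, equal to the heaviest edge on its tree cycle — swapping gives another MST of the same weight. Not unique.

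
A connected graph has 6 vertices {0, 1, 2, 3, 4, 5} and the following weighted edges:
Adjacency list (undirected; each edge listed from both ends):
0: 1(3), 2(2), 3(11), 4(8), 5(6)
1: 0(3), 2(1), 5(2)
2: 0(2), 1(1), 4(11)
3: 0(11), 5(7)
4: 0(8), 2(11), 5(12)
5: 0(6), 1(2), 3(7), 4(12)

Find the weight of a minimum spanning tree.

20

Prim's algorithm from 3:
Step 1: cheapest edge leaving the tree is 3 5 (7); add 5.
Step 2: cheapest edge leaving the tree is 1 5 (2); add 1.
Step 3: cheapest edge leaving the tree is 1 2 (1); add 2.
Step 4: cheapest edge leaving the tree is 0 2 (2); add 0.
Step 5: cheapest edge leaving the tree is 0 4 (8); add 4.
MST edges: 3 5, 1 5, 1 2, 0 2, 0 4; total weight 7+2+1+2+8 = 20.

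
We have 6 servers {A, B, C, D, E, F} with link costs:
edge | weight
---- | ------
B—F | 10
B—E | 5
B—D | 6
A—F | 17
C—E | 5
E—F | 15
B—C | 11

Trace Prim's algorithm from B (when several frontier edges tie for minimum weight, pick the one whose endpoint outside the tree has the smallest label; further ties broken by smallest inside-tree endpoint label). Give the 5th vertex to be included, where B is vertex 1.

Grow the tree from B using Prim:
Step 1: cheapest edge leaving the tree is B—E (5); add E.
Step 2: cheapest edge leaving the tree is C—E (5); add C.
Step 3: cheapest edge leaving the tree is B—D (6); add D.
Step 4: cheapest edge leaving the tree is B—F (10); add F.
Step 5: cheapest edge leaving the tree is A—F (17); add A.
Vertex order: B, E, C, D, F, A. The 5th vertex is F.

F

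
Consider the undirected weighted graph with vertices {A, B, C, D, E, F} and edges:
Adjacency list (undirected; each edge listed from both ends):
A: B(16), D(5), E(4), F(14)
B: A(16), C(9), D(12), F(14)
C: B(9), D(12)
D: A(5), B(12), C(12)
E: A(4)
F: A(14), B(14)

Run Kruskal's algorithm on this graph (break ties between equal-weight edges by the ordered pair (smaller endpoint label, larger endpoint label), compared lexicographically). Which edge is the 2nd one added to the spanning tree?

A-D

Kruskal: consider edges lightest-first.
A-E (4): add. Components now {A,E} {B} {C} {D} {F}
A-D (5): add. Components now {A,D,E} {B} {C} {F}
B-C (9): add. Components now {A,D,E} {B,C} {F}
B-D (12): add. Components now {A,B,C,D,E} {F}
C-D (12): skip — C and D already connected.
A-F (14): add. Components now {A,B,C,D,E,F}
The 2nd edge added is A-D.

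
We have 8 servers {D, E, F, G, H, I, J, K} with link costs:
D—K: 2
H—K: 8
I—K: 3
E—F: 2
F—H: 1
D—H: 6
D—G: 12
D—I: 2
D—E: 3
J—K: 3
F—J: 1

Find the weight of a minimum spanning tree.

23

Grow the tree from J using Prim:
Step 1: frontier [F—J 1, J—K 3] → take F—J (1); add F.
Step 2: frontier [F—H 1, E—F 2, J—K 3] → take F—H (1); add H.
Step 3: frontier [E—F 2, D—H 6, H—K 8, J—K 3] → take E—F (2); add E.
Step 4: frontier [D—E 3, D—H 6, H—K 8, J—K 3] → take D—E (3); add D.
Step 5: frontier [D—I 2, D—K 2, D—G 12, H—K 8, J—K 3] → take D—I (2); add I.
Step 6: frontier [D—K 2, D—G 12, H—K 8, I—K 3, J—K 3] → take D—K (2); add K.
Step 7: frontier [D—G 12] → take D—G (12); add G.
MST edges: F—J, F—H, E—F, D—E, D—I, D—K, D—G; total weight 1+1+2+3+2+2+12 = 23.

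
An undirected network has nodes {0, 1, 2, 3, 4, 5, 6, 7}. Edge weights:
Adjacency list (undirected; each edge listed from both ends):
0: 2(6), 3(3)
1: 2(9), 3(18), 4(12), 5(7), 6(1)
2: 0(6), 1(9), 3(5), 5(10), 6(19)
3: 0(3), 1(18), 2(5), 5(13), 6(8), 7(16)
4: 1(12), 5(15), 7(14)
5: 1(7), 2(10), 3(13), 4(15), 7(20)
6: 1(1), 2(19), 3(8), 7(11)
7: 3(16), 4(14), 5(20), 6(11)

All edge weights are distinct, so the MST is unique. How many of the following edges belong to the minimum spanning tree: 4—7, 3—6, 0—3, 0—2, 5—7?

2

Sort edges by weight, then run Kruskal:
1—6 (1): add — endpoints in different components.
0—3 (3): add — endpoints in different components.
2—3 (5): add — endpoints in different components.
0—2 (6): skip — 0 and 2 already connected.
1—5 (7): add — endpoints in different components.
3—6 (8): add — endpoints in different components.
1—2 (9): skip — 1 and 2 already connected.
2—5 (10): skip — 2 and 5 already connected.
6—7 (11): add — endpoints in different components.
1—4 (12): add — endpoints in different components.
MST edge set: {1—6, 0—3, 2—3, 1—5, 3—6, 6—7, 1—4}.
Of the listed edges, {3—6, 0—3} are in the MST → 2.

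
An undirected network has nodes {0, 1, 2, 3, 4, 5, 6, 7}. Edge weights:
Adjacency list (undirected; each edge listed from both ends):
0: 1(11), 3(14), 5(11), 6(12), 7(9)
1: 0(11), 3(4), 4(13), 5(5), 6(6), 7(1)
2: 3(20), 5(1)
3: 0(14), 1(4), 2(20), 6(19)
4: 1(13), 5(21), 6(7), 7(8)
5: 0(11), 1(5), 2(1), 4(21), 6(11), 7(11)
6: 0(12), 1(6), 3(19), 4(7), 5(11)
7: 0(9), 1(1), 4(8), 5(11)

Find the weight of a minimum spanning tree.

Kruskal: consider edges lightest-first.
1-7 (1): add — endpoints in different components.
2-5 (1): add — endpoints in different components.
1-3 (4): add — endpoints in different components.
1-5 (5): add — endpoints in different components.
1-6 (6): add — endpoints in different components.
4-6 (7): add — endpoints in different components.
4-7 (8): skip — 4 and 7 already connected.
0-7 (9): add — endpoints in different components.
MST edges: 1-7, 2-5, 1-3, 1-5, 1-6, 4-6, 0-7; total weight 1+1+4+5+6+7+9 = 33.

33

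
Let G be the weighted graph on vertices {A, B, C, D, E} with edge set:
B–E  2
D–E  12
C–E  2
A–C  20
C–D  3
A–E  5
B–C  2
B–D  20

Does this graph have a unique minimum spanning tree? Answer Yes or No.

No

Kruskal's algorithm — process edges by increasing weight (ties by edge label):
B–C (2): add. Components now {A} {B,C} {D} {E}
B–E (2): add. Components now {A} {B,C,E} {D}
C–E (2): skip — C and E already connected.
C–D (3): add. Components now {A} {B,C,D,E}
A–E (5): add. Components now {A,B,C,D,E}
Non-tree edge C–E has weight 2, equal to the heaviest edge on its tree cycle — swapping gives another MST of the same weight. Not unique.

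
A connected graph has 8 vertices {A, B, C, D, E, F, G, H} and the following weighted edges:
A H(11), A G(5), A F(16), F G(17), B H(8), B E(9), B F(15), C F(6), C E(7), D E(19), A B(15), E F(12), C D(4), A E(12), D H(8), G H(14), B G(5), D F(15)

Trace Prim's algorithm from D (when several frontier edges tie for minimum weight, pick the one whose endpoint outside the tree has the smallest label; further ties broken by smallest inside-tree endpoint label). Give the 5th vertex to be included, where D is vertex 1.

Prim's algorithm from D:
Step 1: cheapest edge leaving the tree is C D (4); add C.
Step 2: cheapest edge leaving the tree is C F (6); add F.
Step 3: cheapest edge leaving the tree is C E (7); add E.
Step 4: cheapest edge leaving the tree is D H (8); add H.
Step 5: cheapest edge leaving the tree is B H (8); add B.
Step 6: cheapest edge leaving the tree is B G (5); add G.
Step 7: cheapest edge leaving the tree is A G (5); add A.
Vertex order: D, C, F, E, H, B, G, A. The 5th vertex is H.

H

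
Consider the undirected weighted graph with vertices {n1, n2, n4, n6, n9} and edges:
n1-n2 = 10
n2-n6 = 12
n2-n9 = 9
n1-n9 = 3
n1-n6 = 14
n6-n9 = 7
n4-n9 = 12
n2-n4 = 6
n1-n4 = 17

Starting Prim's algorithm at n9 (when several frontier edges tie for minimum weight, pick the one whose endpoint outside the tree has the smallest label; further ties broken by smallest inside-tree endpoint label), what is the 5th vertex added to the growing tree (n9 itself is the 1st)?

n4

Grow the tree from n9 using Prim:
Step 1: frontier [n1-n9 3, n6-n9 7, n2-n9 9, n4-n9 12] → take n1-n9 (3); add n1.
Step 2: frontier [n1-n2 10, n1-n6 14, n1-n4 17, n6-n9 7, n2-n9 9, n4-n9 12] → take n6-n9 (7); add n6.
Step 3: frontier [n1-n2 10, n1-n4 17, n2-n6 12, n2-n9 9, n4-n9 12] → take n2-n9 (9); add n2.
Step 4: frontier [n1-n4 17, n2-n4 6, n4-n9 12] → take n2-n4 (6); add n4.
Vertex order: n9, n1, n6, n2, n4. The 5th vertex is n4.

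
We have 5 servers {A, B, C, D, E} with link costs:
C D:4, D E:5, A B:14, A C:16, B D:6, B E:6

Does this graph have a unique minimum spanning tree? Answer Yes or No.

Sort edges by weight, then run Kruskal:
C D (4): add — endpoints in different components.
D E (5): add — endpoints in different components.
B D (6): add — endpoints in different components.
B E (6): skip — B and E already connected.
A B (14): add — endpoints in different components.
Non-tree edge B E has weight 6, equal to the heaviest edge on its tree cycle — swapping gives another MST of the same weight. Not unique.

No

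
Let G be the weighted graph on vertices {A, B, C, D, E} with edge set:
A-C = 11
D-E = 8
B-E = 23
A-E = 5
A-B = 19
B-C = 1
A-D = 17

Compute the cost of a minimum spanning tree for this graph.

Grow the tree from E using Prim:
Step 1: cheapest edge leaving the tree is A-E (5); add A.
Step 2: cheapest edge leaving the tree is D-E (8); add D.
Step 3: cheapest edge leaving the tree is A-C (11); add C.
Step 4: cheapest edge leaving the tree is B-C (1); add B.
MST edges: A-E, D-E, A-C, B-C; total weight 5+8+11+1 = 25.

25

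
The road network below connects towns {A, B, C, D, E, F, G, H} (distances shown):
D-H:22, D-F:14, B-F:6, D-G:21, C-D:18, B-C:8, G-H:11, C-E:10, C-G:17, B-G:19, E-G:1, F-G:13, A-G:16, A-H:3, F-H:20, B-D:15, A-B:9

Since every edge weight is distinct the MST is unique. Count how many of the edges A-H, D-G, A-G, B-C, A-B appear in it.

3

Kruskal's algorithm — process edges by increasing weight (ties by edge label):
E-G (1): add — endpoints in different components.
A-H (3): add — endpoints in different components.
B-F (6): add — endpoints in different components.
B-C (8): add — endpoints in different components.
A-B (9): add — endpoints in different components.
C-E (10): add — endpoints in different components.
G-H (11): skip — G and H already connected.
F-G (13): skip — F and G already connected.
D-F (14): add — endpoints in different components.
MST edge set: {E-G, A-H, B-F, B-C, A-B, C-E, D-F}.
Of the listed edges, {A-H, B-C, A-B} are in the MST → 3.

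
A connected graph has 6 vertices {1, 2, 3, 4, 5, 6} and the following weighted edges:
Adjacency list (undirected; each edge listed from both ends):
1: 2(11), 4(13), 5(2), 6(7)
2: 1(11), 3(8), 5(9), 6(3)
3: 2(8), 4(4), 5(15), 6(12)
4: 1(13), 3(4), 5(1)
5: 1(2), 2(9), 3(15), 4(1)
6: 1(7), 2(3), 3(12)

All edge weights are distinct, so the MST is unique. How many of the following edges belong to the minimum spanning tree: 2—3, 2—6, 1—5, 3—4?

3

Kruskal: consider edges lightest-first.
4—5 (1): add. Components now {1} {2} {3} {4,5} {6}
1—5 (2): add. Components now {1,4,5} {2} {3} {6}
2—6 (3): add. Components now {1,4,5} {2,6} {3}
3—4 (4): add. Components now {1,3,4,5} {2,6}
1—6 (7): add. Components now {1,2,3,4,5,6}
MST edge set: {4—5, 1—5, 2—6, 3—4, 1—6}.
Of the listed edges, {2—6, 1—5, 3—4} are in the MST → 3.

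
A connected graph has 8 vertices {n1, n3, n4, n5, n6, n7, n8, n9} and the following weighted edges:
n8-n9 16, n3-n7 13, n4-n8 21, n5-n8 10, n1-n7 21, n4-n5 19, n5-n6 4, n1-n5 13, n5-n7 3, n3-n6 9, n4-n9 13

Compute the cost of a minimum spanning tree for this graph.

68

Prim, starting at n5.
Step 1: cheapest edge leaving the tree is n5-n7 (3); add n7.
Step 2: cheapest edge leaving the tree is n5-n6 (4); add n6.
Step 3: cheapest edge leaving the tree is n3-n6 (9); add n3.
Step 4: cheapest edge leaving the tree is n5-n8 (10); add n8.
Step 5: cheapest edge leaving the tree is n1-n5 (13); add n1.
Step 6: cheapest edge leaving the tree is n8-n9 (16); add n9.
Step 7: cheapest edge leaving the tree is n4-n9 (13); add n4.
MST edges: n5-n7, n5-n6, n3-n6, n5-n8, n1-n5, n8-n9, n4-n9; total weight 3+4+9+10+13+16+13 = 68.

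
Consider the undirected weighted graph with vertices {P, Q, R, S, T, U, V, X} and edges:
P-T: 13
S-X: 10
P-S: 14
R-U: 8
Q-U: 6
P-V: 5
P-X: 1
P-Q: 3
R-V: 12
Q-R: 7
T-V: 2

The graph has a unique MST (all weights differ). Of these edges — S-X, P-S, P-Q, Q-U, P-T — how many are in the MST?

Sort edges by weight, then run Kruskal:
P-X (1): add — endpoints in different components.
T-V (2): add — endpoints in different components.
P-Q (3): add — endpoints in different components.
P-V (5): add — endpoints in different components.
Q-U (6): add — endpoints in different components.
Q-R (7): add — endpoints in different components.
R-U (8): skip — U and R already connected.
S-X (10): add — endpoints in different components.
MST edge set: {P-X, T-V, P-Q, P-V, Q-U, Q-R, S-X}.
Of the listed edges, {S-X, P-Q, Q-U} are in the MST → 3.

3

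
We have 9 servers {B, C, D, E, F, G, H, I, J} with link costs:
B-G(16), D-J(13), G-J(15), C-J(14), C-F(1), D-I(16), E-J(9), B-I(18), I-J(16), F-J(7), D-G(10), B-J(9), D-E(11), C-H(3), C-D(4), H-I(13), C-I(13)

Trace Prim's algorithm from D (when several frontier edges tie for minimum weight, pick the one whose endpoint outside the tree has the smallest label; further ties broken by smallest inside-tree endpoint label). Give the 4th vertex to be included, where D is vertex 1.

H

Grow the tree from D using Prim:
Step 1: cheapest edge leaving the tree is C-D (4); add C.
Step 2: cheapest edge leaving the tree is C-F (1); add F.
Step 3: cheapest edge leaving the tree is C-H (3); add H.
Step 4: cheapest edge leaving the tree is F-J (7); add J.
Step 5: cheapest edge leaving the tree is B-J (9); add B.
Step 6: cheapest edge leaving the tree is E-J (9); add E.
Step 7: cheapest edge leaving the tree is D-G (10); add G.
Step 8: cheapest edge leaving the tree is C-I (13); add I.
Vertex order: D, C, F, H, J, B, E, G, I. The 4th vertex is H.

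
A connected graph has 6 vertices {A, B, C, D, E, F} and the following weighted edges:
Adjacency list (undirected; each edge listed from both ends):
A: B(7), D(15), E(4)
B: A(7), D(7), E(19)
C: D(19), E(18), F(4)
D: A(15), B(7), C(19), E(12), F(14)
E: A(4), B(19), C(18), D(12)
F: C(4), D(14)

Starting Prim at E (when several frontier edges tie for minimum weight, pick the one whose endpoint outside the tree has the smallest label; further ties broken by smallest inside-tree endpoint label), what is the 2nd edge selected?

A-B

Prim, starting at E.
Step 1: frontier [A E 4, D E 12, C E 18, B E 19] → take A E (4); add A.
Step 2: frontier [A B 7, A D 15, D E 12, C E 18, B E 19] → take A B (7); add B.
Step 3: frontier [A D 15, B D 7, D E 12, C E 18] → take B D (7); add D.
Step 4: frontier [D F 14, C D 19, C E 18] → take D F (14); add F.
Step 5: frontier [C D 19, C E 18, C F 4] → take C F (4); add C.
The 2nd edge added is A B.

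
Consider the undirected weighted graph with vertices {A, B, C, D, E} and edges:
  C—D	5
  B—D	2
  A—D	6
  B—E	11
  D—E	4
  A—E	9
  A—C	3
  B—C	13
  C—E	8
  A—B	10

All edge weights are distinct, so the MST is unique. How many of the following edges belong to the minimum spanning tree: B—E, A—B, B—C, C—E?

Kruskal's algorithm — process edges by increasing weight (ties by edge label):
B—D (2): add. Components now {A} {B,D} {C} {E}
A—C (3): add. Components now {A,C} {B,D} {E}
D—E (4): add. Components now {A,C} {B,D,E}
C—D (5): add. Components now {A,B,C,D,E}
MST edge set: {B—D, A—C, D—E, C—D}.
Of the listed edges, {} are in the MST → 0.

0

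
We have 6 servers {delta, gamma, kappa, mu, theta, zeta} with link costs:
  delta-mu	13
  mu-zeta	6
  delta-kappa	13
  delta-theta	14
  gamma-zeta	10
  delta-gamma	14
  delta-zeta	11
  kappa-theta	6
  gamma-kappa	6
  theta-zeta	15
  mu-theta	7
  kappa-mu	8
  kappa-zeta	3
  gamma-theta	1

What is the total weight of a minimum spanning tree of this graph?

Prim's algorithm from zeta:
Step 1: cheapest edge leaving the tree is kappa-zeta (3); add kappa.
Step 2: cheapest edge leaving the tree is gamma-kappa (6); add gamma.
Step 3: cheapest edge leaving the tree is gamma-theta (1); add theta.
Step 4: cheapest edge leaving the tree is mu-zeta (6); add mu.
Step 5: cheapest edge leaving the tree is delta-zeta (11); add delta.
MST edges: kappa-zeta, gamma-kappa, gamma-theta, mu-zeta, delta-zeta; total weight 3+6+1+6+11 = 27.

27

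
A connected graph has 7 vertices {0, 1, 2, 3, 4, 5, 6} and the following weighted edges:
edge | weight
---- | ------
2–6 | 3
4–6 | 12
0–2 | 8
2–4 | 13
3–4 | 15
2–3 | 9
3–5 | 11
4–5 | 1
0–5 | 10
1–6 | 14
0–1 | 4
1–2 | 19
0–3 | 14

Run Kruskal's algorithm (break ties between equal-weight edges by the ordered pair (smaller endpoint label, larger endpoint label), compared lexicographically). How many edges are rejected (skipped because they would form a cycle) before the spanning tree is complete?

0

Kruskal's algorithm — process edges by increasing weight (ties by edge label):
4–5 (1): add. Components now {0} {1} {2} {3} {4,5} {6}
2–6 (3): add. Components now {0} {1} {2,6} {3} {4,5}
0–1 (4): add. Components now {0,1} {2,6} {3} {4,5}
0–2 (8): add. Components now {0,1,2,6} {3} {4,5}
2–3 (9): add. Components now {0,1,2,3,6} {4,5}
0–5 (10): add. Components now {0,1,2,3,4,5,6}
Edges rejected before the tree was complete: 0.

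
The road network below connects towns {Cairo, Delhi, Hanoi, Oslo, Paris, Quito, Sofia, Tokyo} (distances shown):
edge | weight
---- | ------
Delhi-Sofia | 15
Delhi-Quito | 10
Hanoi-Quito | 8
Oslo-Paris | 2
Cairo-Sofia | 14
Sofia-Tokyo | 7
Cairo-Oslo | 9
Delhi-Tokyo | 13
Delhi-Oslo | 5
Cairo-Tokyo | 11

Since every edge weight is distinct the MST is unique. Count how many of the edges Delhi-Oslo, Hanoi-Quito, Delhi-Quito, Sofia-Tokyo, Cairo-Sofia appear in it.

4

Kruskal: consider edges lightest-first.
Oslo-Paris (2): add — endpoints in different components.
Delhi-Oslo (5): add — endpoints in different components.
Sofia-Tokyo (7): add — endpoints in different components.
Hanoi-Quito (8): add — endpoints in different components.
Cairo-Oslo (9): add — endpoints in different components.
Delhi-Quito (10): add — endpoints in different components.
Cairo-Tokyo (11): add — endpoints in different components.
MST edge set: {Oslo-Paris, Delhi-Oslo, Sofia-Tokyo, Hanoi-Quito, Cairo-Oslo, Delhi-Quito, Cairo-Tokyo}.
Of the listed edges, {Delhi-Oslo, Hanoi-Quito, Delhi-Quito, Sofia-Tokyo} are in the MST → 4.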